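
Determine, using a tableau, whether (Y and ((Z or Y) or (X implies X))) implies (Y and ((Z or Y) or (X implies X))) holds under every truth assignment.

Assume the negation and expand:
Initial set: {not ((Y and ((Z or Y) or (X implies X))) implies (Y and ((Z or Y) or (X implies X))))}.
not ((Y and ((Z or Y) or (X implies X))) implies (Y and ((Z or Y) or (X implies X)))): α-rule — add (Y and ((Z or Y) or (X implies X))), not (Y and ((Z or Y) or (X implies X))).
(Y and ((Z or Y) or (X implies X))): α-rule — add Y, ((Z or Y) or (X implies X)).
not (Y and ((Z or Y) or (X implies X))): β-rule — branch into not Y  //  not ((Z or Y) or (X implies X)).
  branch 1 (add not Y):
    × closes — contains both Y and not Y.
  branch 2 (add not ((Z or Y) or (X implies X))):
    not ((Z or Y) or (X implies X)): α-rule — add not (Z or Y), not (X implies X).
    not (Z or Y): α-rule — add not Z, not Y.
    × closes — contains both Y and not Y.
All 2 branches close.
Every branch closed, so the negation is unsatisfiable and the formula is valid.

Valid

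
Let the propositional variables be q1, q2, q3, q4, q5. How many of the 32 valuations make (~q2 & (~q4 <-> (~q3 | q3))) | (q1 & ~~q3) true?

14

Initial set: {T ((~q2 & (~q4 <-> (~q3 | q3))) | (q1 & ~~q3))}.
T ((~q2 & (~q4 <-> (~q3 | q3))) | (q1 & ~~q3)): β-rule — branch into T (~q2 & (~q4 <-> (~q3 | q3)))  //  T (q1 & ~~q3).
  branch 1 (add T (~q2 & (~q4 <-> (~q3 | q3)))):
    T (~q2 & (~q4 <-> (~q3 | q3))): α-rule — add T ~q2, T (~q4 <-> (~q3 | q3)).
    T (~q4 <-> (~q3 | q3)): β-rule — branch into T ~q4, T (~q3 | q3)  //  F ~q4, F (~q3 | q3).
      branch 1.1 (add T ~q4, T (~q3 | q3)):
        T (~q3 | q3): β-rule — branch into T ~q3  //  T q3.
          branch 1.1.1 (add T ~q3):
            ○ open, literals {q2=F, q3=F, q4=F}.
          branch 1.1.2 (add T q3):
            ○ open, literals {q2=F, q3=T, q4=F}.
      branch 1.2 (add F ~q4, F (~q3 | q3)):
        F (~q3 | q3): α-rule — add F ~q3, F q3.
        × closes — contains both q3 and ~q3.
  branch 2 (add T (q1 & ~~q3)):
    T (q1 & ~~q3): α-rule — add T q1, T ~~q3.
    T ~~q3: drop double negation, giving T q3.
    ○ open, literals {q1=T, q3=T}.
1 branch closed, 3 open.
Each open branch fixes some atoms; the unmentioned ones are free. Counting distinct full assignments: branch {q2=F, q3=F, q4=F} (q1, q5) contributes 4 new; branch {q2=F, q3=T, q4=F} (q1, q5) contributes 4 new; branch {q1=T, q3=T} (q2, q4, q5) contributes 6 new. Total: 14.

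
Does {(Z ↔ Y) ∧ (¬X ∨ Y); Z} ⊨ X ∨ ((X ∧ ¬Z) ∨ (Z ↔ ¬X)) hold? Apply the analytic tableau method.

Yes

Initial set: {((Z ↔ Y) ∧ (¬X ∨ Y)); Z; ¬(X ∨ ((X ∧ ¬Z) ∨ (Z ↔ ¬X)))}.
((Z ↔ Y) ∧ (¬X ∨ Y)): α-rule — add (Z ↔ Y), (¬X ∨ Y).
¬(X ∨ ((X ∧ ¬Z) ∨ (Z ↔ ¬X))): α-rule — add ¬X, ¬((X ∧ ¬Z) ∨ (Z ↔ ¬X)).
¬((X ∧ ¬Z) ∨ (Z ↔ ¬X)): α-rule — add ¬(X ∧ ¬Z), ¬(Z ↔ ¬X).
(Z ↔ Y): β-rule — branch into Z, Y  //  ¬Z, ¬Y.
  branch 1 (add Z, Y):
    (¬X ∨ Y): β-rule — branch into ¬X  //  Y.
      branch 1.1 (add ¬X):
        ¬(X ∧ ¬Z): β-rule — branch into ¬X  //  ¬¬Z.
          branch 1.1.1 (add ¬X):
            ¬(Z ↔ ¬X): β-rule — branch into Z, ¬¬X  //  ¬Z, ¬X.
              branch 1.1.1.1 (add Z, ¬¬X):
                × closes — contains both X and ¬X.
              branch 1.1.1.2 (add ¬Z, ¬X):
                × closes — contains both Z and ¬Z.
          branch 1.1.2 (add ¬¬Z):
            ¬(Z ↔ ¬X): β-rule — branch into Z, ¬¬X  //  ¬Z, ¬X.
              branch 1.1.2.1 (add Z, ¬¬X):
                × closes — contains both X and ¬X.
              branch 1.1.2.2 (add ¬Z, ¬X):
                × closes — contains both Z and ¬Z.
      branch 1.2 (add Y):
        ¬(X ∧ ¬Z): β-rule — branch into ¬X  //  ¬¬Z.
          branch 1.2.1 (add ¬X):
            ¬(Z ↔ ¬X): β-rule — branch into Z, ¬¬X  //  ¬Z, ¬X.
              branch 1.2.1.1 (add Z, ¬¬X):
                × closes — contains both X and ¬X.
              branch 1.2.1.2 (add ¬Z, ¬X):
                × closes — contains both Z and ¬Z.
          branch 1.2.2 (add ¬¬Z):
            ¬(Z ↔ ¬X): β-rule — branch into Z, ¬¬X  //  ¬Z, ¬X.
              branch 1.2.2.1 (add Z, ¬¬X):
                × closes — contains both X and ¬X.
              branch 1.2.2.2 (add ¬Z, ¬X):
                × closes — contains both Z and ¬Z.
  branch 2 (add ¬Z, ¬Y):
    × closes — contains both Z and ¬Z.
All 9 branches close.
Every branch closed, so the premises entail the conclusion.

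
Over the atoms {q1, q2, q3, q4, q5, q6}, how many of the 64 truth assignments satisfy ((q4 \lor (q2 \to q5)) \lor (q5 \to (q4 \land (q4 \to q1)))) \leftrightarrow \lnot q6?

32

Initial set: {T (((q4 \lor (q2 \to q5)) \lor (q5 \to (q4 \land (q4 \to q1)))) \leftrightarrow \lnot q6)}.
T (((q4 \lor (q2 \to q5)) \lor (q5 \to (q4 \land (q4 \to q1)))) \leftrightarrow \lnot q6): β-rule — branch into T ((q4 \lor (q2 \to q5)) \lor (q5 \to (q4 \land (q4 \to q1)))), T \lnot q6  //  F ((q4 \lor (q2 \to q5)) \lor (q5 \to (q4 \land (q4 \to q1)))), F \lnot q6.
  branch 1 (add T ((q4 \lor (q2 \to q5)) \lor (q5 \to (q4 \land (q4 \to q1)))), T \lnot q6):
    T ((q4 \lor (q2 \to q5)) \lor (q5 \to (q4 \land (q4 \to q1)))): β-rule — branch into T (q4 \lor (q2 \to q5))  //  T (q5 \to (q4 \land (q4 \to q1))).
      branch 1.1 (add T (q4 \lor (q2 \to q5))):
        T (q4 \lor (q2 \to q5)): β-rule — branch into T q4  //  T (q2 \to q5).
          branch 1.1.1 (add T q4):
            ○ open, literals {q4=1, q6=0}.
          branch 1.1.2 (add T (q2 \to q5)):
            T (q2 \to q5): β-rule — branch into F q2  //  T q5.
              branch 1.1.2.1 (add F q2):
                ○ open, literals {q2=0, q6=0}.
              branch 1.1.2.2 (add T q5):
                ○ open, literals {q5=1, q6=0}.
      branch 1.2 (add T (q5 \to (q4 \land (q4 \to q1)))):
        T (q5 \to (q4 \land (q4 \to q1))): β-rule — branch into F q5  //  T (q4 \land (q4 \to q1)).
          branch 1.2.1 (add F q5):
            ○ open, literals {q5=0, q6=0}.
          branch 1.2.2 (add T (q4 \land (q4 \to q1))):
            T (q4 \land (q4 \to q1)): α-rule — add T q4, T (q4 \to q1).
            T (q4 \to q1): β-rule — branch into F q4  //  T q1.
              branch 1.2.2.1 (add F q4):
                × closes — contains both q4 and \lnot q4.
              branch 1.2.2.2 (add T q1):
                ○ open, literals {q1=1, q4=1, q6=0}.
  branch 2 (add F ((q4 \lor (q2 \to q5)) \lor (q5 \to (q4 \land (q4 \to q1)))), F \lnot q6):
    F ((q4 \lor (q2 \to q5)) \lor (q5 \to (q4 \land (q4 \to q1)))): α-rule — add F (q4 \lor (q2 \to q5)), F (q5 \to (q4 \land (q4 \to q1))).
    F (q4 \lor (q2 \to q5)): α-rule — add F q4, F (q2 \to q5).
    F (q5 \to (q4 \land (q4 \to q1))): α-rule — add T q5, F (q4 \land (q4 \to q1)).
    F (q2 \to q5): α-rule — add T q2, F q5.
    × closes — contains both q5 and \lnot q5.
2 branches closed, 5 open.
Each open branch fixes some atoms; the unmentioned ones are free. Counting distinct full assignments: branch {q4=1, q6=0} (q1, q2, q3, q5) contributes 16 new; branch {q2=0, q6=0} (q1, q3, q4, q5) contributes 8 new; branch {q5=1, q6=0} (q1, q2, q3, q4) contributes 4 new; branch {q5=0, q6=0} (q1, q2, q3, q4) contributes 4 new; branch {q1=1, q4=1, q6=0} (q2, q3, q5) contributes 0 new. Total: 32.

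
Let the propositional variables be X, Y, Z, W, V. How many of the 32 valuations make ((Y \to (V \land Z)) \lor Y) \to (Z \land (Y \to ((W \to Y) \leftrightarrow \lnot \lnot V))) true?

12

Initial set: {T (((Y \to (V \land Z)) \lor Y) \to (Z \land (Y \to ((W \to Y) \leftrightarrow \lnot \lnot V))))}.
T (((Y \to (V \land Z)) \lor Y) \to (Z \land (Y \to ((W \to Y) \leftrightarrow \lnot \lnot V)))): β-rule — branch into F ((Y \to (V \land Z)) \lor Y)  //  T (Z \land (Y \to ((W \to Y) \leftrightarrow \lnot \lnot V))).
  branch 1 (add F ((Y \to (V \land Z)) \lor Y)):
    F ((Y \to (V \land Z)) \lor Y): α-rule — add F (Y \to (V \land Z)), F Y.
    F (Y \to (V \land Z)): α-rule — add T Y, F (V \land Z).
    × closes — contains both Y and \lnot Y.
  branch 2 (add T (Z \land (Y \to ((W \to Y) \leftrightarrow \lnot \lnot V)))):
    T (Z \land (Y \to ((W \to Y) \leftrightarrow \lnot \lnot V))): α-rule — add T Z, T (Y \to ((W \to Y) \leftrightarrow \lnot \lnot V)).
    T (Y \to ((W \to Y) \leftrightarrow \lnot \lnot V)): β-rule — branch into F Y  //  T ((W \to Y) \leftrightarrow \lnot \lnot V).
      branch 2.1 (add F Y):
        ○ open, literals {Y=0, Z=1}.
      branch 2.2 (add T ((W \to Y) \leftrightarrow \lnot \lnot V)):
        T ((W \to Y) \leftrightarrow \lnot \lnot V): β-rule — branch into T (W \to Y), T \lnot \lnot V  //  F (W \to Y), F \lnot \lnot V.
          branch 2.2.1 (add T (W \to Y), T \lnot \lnot V):
            T \lnot \lnot V: drop double negation, giving T V.
            T (W \to Y): β-rule — branch into F W  //  T Y.
              branch 2.2.1.1 (add F W):
                ○ open, literals {V=1, W=0, Z=1}.
              branch 2.2.1.2 (add T Y):
                ○ open, literals {V=1, Y=1, Z=1}.
          branch 2.2.2 (add F (W \to Y), F \lnot \lnot V):
            F (W \to Y): α-rule — add T W, F Y.
            F \lnot \lnot V: drop double negation, giving F V.
            ○ open, literals {V=0, W=1, Y=0, Z=1}.
1 branch closed, 4 open.
Each open branch fixes some atoms; the unmentioned ones are free. Counting distinct full assignments: branch {Y=0, Z=1} (X, W, V) contributes 8 new; branch {V=1, W=0, Z=1} (X, Y) contributes 2 new; branch {V=1, Y=1, Z=1} (X, W) contributes 2 new; branch {V=0, W=1, Y=0, Z=1} (X) contributes 0 new. Total: 12.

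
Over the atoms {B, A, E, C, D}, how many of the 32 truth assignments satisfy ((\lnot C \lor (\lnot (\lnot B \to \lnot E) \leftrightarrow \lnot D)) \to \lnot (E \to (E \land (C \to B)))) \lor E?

Initial set: {(((\lnot C \lor (\lnot (\lnot B \to \lnot E) \leftrightarrow \lnot D)) \to \lnot (E \to (E \land (C \to B)))) \lor E)}.
(((\lnot C \lor (\lnot (\lnot B \to \lnot E) \leftrightarrow \lnot D)) \to \lnot (E \to (E \land (C \to B)))) \lor E): β-rule — branch into ((\lnot C \lor (\lnot (\lnot B \to \lnot E) \leftrightarrow \lnot D)) \to \lnot (E \to (E \land (C \to B))))  //  E.
  branch 1 (add ((\lnot C \lor (\lnot (\lnot B \to \lnot E) \leftrightarrow \lnot D)) \to \lnot (E \to (E \land (C \to B))))):
    ((\lnot C \lor (\lnot (\lnot B \to \lnot E) \leftrightarrow \lnot D)) \to \lnot (E \to (E \land (C \to B)))): β-rule — branch into \lnot (\lnot C \lor (\lnot (\lnot B \to \lnot E) \leftrightarrow \lnot D))  //  \lnot (E \to (E \land (C \to B))).
      branch 1.1 (add \lnot (\lnot C \lor (\lnot (\lnot B \to \lnot E) \leftrightarrow \lnot D))):
        \lnot (\lnot C \lor (\lnot (\lnot B \to \lnot E) \leftrightarrow \lnot D)): α-rule — add \lnot \lnot C, \lnot (\lnot (\lnot B \to \lnot E) \leftrightarrow \lnot D).
        \lnot (\lnot (\lnot B \to \lnot E) \leftrightarrow \lnot D): β-rule — branch into \lnot (\lnot B \to \lnot E), \lnot \lnot D  //  \lnot \lnot (\lnot B \to \lnot E), \lnot D.
          branch 1.1.1 (add \lnot (\lnot B \to \lnot E), \lnot \lnot D):
            \lnot (\lnot B \to \lnot E): α-rule — add \lnot B, \lnot \lnot E.
            ○ open, literals {B=false, C=true, D=true, E=true}.
          branch 1.1.2 (add \lnot \lnot (\lnot B \to \lnot E), \lnot D):
            \lnot \lnot (\lnot B \to \lnot E): β-rule — branch into \lnot \lnot B  //  \lnot E.
              branch 1.1.2.1 (add \lnot \lnot B):
                ○ open, literals {B=true, C=true, D=false}.
              branch 1.1.2.2 (add \lnot E):
                ○ open, literals {C=true, D=false, E=false}.
      branch 1.2 (add \lnot (E \to (E \land (C \to B)))):
        \lnot (E \to (E \land (C \to B))): α-rule — add E, \lnot (E \land (C \to B)).
        \lnot (E \land (C \to B)): β-rule — branch into \lnot E  //  \lnot (C \to B).
          branch 1.2.1 (add \lnot E):
            × closes — contains both E and \lnot E.
          branch 1.2.2 (add \lnot (C \to B)):
            \lnot (C \to B): α-rule — add C, \lnot B.
            ○ open, literals {B=false, C=true, E=true}.
  branch 2 (add E):
    ○ open, literals {E=true}.
1 branch closed, 5 open.
Each open branch fixes some atoms; the unmentioned ones are free. Counting distinct full assignments: branch {B=false, C=true, D=true, E=true} (A) contributes 2 new; branch {B=true, C=true, D=false} (A, E) contributes 4 new; branch {C=true, D=false, E=false} (B, A) contributes 2 new; branch {B=false, C=true, E=true} (A, D) contributes 2 new; branch {E=true} (B, A, C, D) contributes 10 new. Total: 20.

20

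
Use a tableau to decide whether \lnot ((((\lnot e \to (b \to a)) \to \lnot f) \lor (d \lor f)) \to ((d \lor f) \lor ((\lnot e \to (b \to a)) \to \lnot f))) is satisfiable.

Unsatisfiable

Initial set: {\lnot ((((\lnot e \to (b \to a)) \to \lnot f) \lor (d \lor f)) \to ((d \lor f) \lor ((\lnot e \to (b \to a)) \to \lnot f)))}.
\lnot ((((\lnot e \to (b \to a)) \to \lnot f) \lor (d \lor f)) \to ((d \lor f) \lor ((\lnot e \to (b \to a)) \to \lnot f))): α-rule — add (((\lnot e \to (b \to a)) \to \lnot f) \lor (d \lor f)), \lnot ((d \lor f) \lor ((\lnot e \to (b \to a)) \to \lnot f)).
\lnot ((d \lor f) \lor ((\lnot e \to (b \to a)) \to \lnot f)): α-rule — add \lnot (d \lor f), \lnot ((\lnot e \to (b \to a)) \to \lnot f).
\lnot (d \lor f): α-rule — add \lnot d, \lnot f.
\lnot ((\lnot e \to (b \to a)) \to \lnot f): α-rule — add (\lnot e \to (b \to a)), \lnot \lnot f.
× closes — contains both f and \lnot f.
All 1 branch closes.
Every branch closed; the formula is unsatisfiable.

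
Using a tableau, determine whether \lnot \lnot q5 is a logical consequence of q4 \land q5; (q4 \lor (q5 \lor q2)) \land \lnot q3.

Initial set: {(q4 \land q5); ((q4 \lor (q5 \lor q2)) \land \lnot q3); \lnot \lnot \lnot q5}.
(q4 \land q5): α-rule — add q4, q5.
((q4 \lor (q5 \lor q2)) \land \lnot q3): α-rule — add (q4 \lor (q5 \lor q2)), \lnot q3.
\lnot \lnot \lnot q5: drop double negation, giving \lnot q5.
× closes — contains both q5 and \lnot q5.
All 1 branch closes.
Every branch closed, so the premises entail the conclusion.

Yes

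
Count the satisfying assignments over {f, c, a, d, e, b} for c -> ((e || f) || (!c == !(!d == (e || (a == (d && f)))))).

Initial set: {(c -> ((e || f) || (!c == !(!d == (e || (a == (d && f)))))))}.
(c -> ((e || f) || (!c == !(!d == (e || (a == (d && f))))))): β-rule — branch into !c  //  ((e || f) || (!c == !(!d == (e || (a == (d && f)))))).
  branch 1 (add !c):
    ○ open, literals {c=false}.
  branch 2 (add ((e || f) || (!c == !(!d == (e || (a == (d && f))))))):
    ((e || f) || (!c == !(!d == (e || (a == (d && f)))))): β-rule — branch into (e || f)  //  (!c == !(!d == (e || (a == (d && f))))).
      branch 2.1 (add (e || f)):
        (e || f): β-rule — branch into e  //  f.
          branch 2.1.1 (add e):
            ○ open, literals {e=true}.
          branch 2.1.2 (add f):
            ○ open, literals {f=true}.
      branch 2.2 (add (!c == !(!d == (e || (a == (d && f)))))):
        (!c == !(!d == (e || (a == (d && f))))): β-rule — branch into !c, !(!d == (e || (a == (d && f))))  //  !!c, !!(!d == (e || (a == (d && f)))).
          branch 2.2.1 (add !c, !(!d == (e || (a == (d && f))))):
            !(!d == (e || (a == (d && f)))): β-rule — branch into !d, !(e || (a == (d && f)))  //  !!d, (e || (a == (d && f))).
              branch 2.2.1.1 (add !d, !(e || (a == (d && f)))):
                !(e || (a == (d && f))): α-rule — add !e, !(a == (d && f)).
                !(a == (d && f)): β-rule — branch into a, !(d && f)  //  !a, (d && f).
                  branch 2.2.1.1.1 (add a, !(d && f)):
                    !(d && f): β-rule — branch into !d  //  !f.
                      branch 2.2.1.1.1.1 (add !d):
                        ○ open, literals {a=true, c=false, d=false, e=false}.
                      branch 2.2.1.1.1.2 (add !f):
                        ○ open, literals {a=true, c=false, d=false, e=false, f=false}.
                  branch 2.2.1.1.2 (add !a, (d && f)):
                    (d && f): α-rule — add d, f.
                    × closes — contains both d and !d.
              branch 2.2.1.2 (add !!d, (e || (a == (d && f)))):
                (e || (a == (d && f))): β-rule — branch into e  //  (a == (d && f)).
                  branch 2.2.1.2.1 (add e):
                    ○ open, literals {c=false, d=true, e=true}.
                  branch 2.2.1.2.2 (add (a == (d && f))):
                    (a == (d && f)): β-rule — branch into a, (d && f)  //  !a, !(d && f).
                      branch 2.2.1.2.2.1 (add a, (d && f)):
                        (d && f): α-rule — add d, f.
                        ○ open, literals {a=true, c=false, d=true, f=true}.
                      branch 2.2.1.2.2.2 (add !a, !(d && f)):
                        !(d && f): β-rule — branch into !d  //  !f.
                          branch 2.2.1.2.2.2.1 (add !d):
                            × closes — contains both d and !d.
                          branch 2.2.1.2.2.2.2 (add !f):
                            ○ open, literals {a=false, c=false, d=true, f=false}.
          branch 2.2.2 (add !!c, !!(!d == (e || (a == (d && f))))):
            !!(!d == (e || (a == (d && f)))): β-rule — branch into !d, (e || (a == (d && f)))  //  !!d, !(e || (a == (d && f))).
              branch 2.2.2.1 (add !d, (e || (a == (d && f)))):
                (e || (a == (d && f))): β-rule — branch into e  //  (a == (d && f)).
                  branch 2.2.2.1.1 (add e):
                    ○ open, literals {c=true, d=false, e=true}.
                  branch 2.2.2.1.2 (add (a == (d && f))):
                    (a == (d && f)): β-rule — branch into a, (d && f)  //  !a, !(d && f).
                      branch 2.2.2.1.2.1 (add a, (d && f)):
                        (d && f): α-rule — add d, f.
                        × closes — contains both d and !d.
                      branch 2.2.2.1.2.2 (add !a, !(d && f)):
                        !(d && f): β-rule — branch into !d  //  !f.
                          branch 2.2.2.1.2.2.1 (add !d):
                            ○ open, literals {a=false, c=true, d=false}.
                          branch 2.2.2.1.2.2.2 (add !f):
                            ○ open, literals {a=false, c=true, d=false, f=false}.
              branch 2.2.2.2 (add !!d, !(e || (a == (d && f)))):
                !(e || (a == (d && f))): α-rule — add !e, !(a == (d && f)).
                !(a == (d && f)): β-rule — branch into a, !(d && f)  //  !a, (d && f).
                  branch 2.2.2.2.1 (add a, !(d && f)):
                    !(d && f): β-rule — branch into !d  //  !f.
                      branch 2.2.2.2.1.1 (add !d):
                        × closes — contains both d and !d.
                      branch 2.2.2.2.1.2 (add !f):
                        ○ open, literals {a=true, c=true, d=true, e=false, f=false}.
                  branch 2.2.2.2.2 (add !a, (d && f)):
                    (d && f): α-rule — add d, f.
                    ○ open, literals {a=false, c=true, d=true, e=false, f=true}.
4 branches closed, 13 open.
Each open branch fixes some atoms; the unmentioned ones are free. Counting distinct full assignments: branch {c=false} (f, a, d, e, b) contributes 32 new; branch {e=true} (f, c, a, d, b) contributes 16 new; branch {f=true} (c, a, d, e, b) contributes 8 new; branch {a=true, c=false, d=false, e=false} (f, b) contributes 0 new; branch {a=true, c=false, d=false, e=false, f=false} (b) contributes 0 new; branch {c=false, d=true, e=true} (f, a, b) contributes 0 new; branch {a=true, c=false, d=true, f=true} (e, b) contributes 0 new; branch {a=false, c=false, d=true, f=false} (e, b) contributes 0 new; branch {c=true, d=false, e=true} (f, a, b) contributes 0 new; branch {a=false, c=true, d=false} (f, e, b) contributes 2 new; branch {a=false, c=true, d=false, f=false} (e, b) contributes 0 new; branch {a=true, c=true, d=true, e=false, f=false} (b) contributes 2 new; branch {a=false, c=true, d=true, e=false, f=true} (b) contributes 0 new. Total: 60.

60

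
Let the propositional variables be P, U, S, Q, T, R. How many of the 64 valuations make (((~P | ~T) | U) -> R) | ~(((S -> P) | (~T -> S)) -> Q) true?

Initial set: {((((~P | ~T) | U) -> R) | ~(((S -> P) | (~T -> S)) -> Q))}.
((((~P | ~T) | U) -> R) | ~(((S -> P) | (~T -> S)) -> Q)): β-rule — branch into (((~P | ~T) | U) -> R)  //  ~(((S -> P) | (~T -> S)) -> Q).
  branch 1 (add (((~P | ~T) | U) -> R)):
    (((~P | ~T) | U) -> R): β-rule — branch into ~((~P | ~T) | U)  //  R.
      branch 1.1 (add ~((~P | ~T) | U)):
        ~((~P | ~T) | U): α-rule — add ~(~P | ~T), ~U.
        ~(~P | ~T): α-rule — add ~~P, ~~T.
        ○ open, literals {P=1, T=1, U=0}.
      branch 1.2 (add R):
        ○ open, literals {R=1}.
  branch 2 (add ~(((S -> P) | (~T -> S)) -> Q)):
    ~(((S -> P) | (~T -> S)) -> Q): α-rule — add ((S -> P) | (~T -> S)), ~Q.
    ((S -> P) | (~T -> S)): β-rule — branch into (S -> P)  //  (~T -> S).
      branch 2.1 (add (S -> P)):
        (S -> P): β-rule — branch into ~S  //  P.
          branch 2.1.1 (add ~S):
            ○ open, literals {Q=0, S=0}.
          branch 2.1.2 (add P):
            ○ open, literals {P=1, Q=0}.
      branch 2.2 (add (~T -> S)):
        (~T -> S): β-rule — branch into ~~T  //  S.
          branch 2.2.1 (add ~~T):
            ○ open, literals {Q=0, T=1}.
          branch 2.2.2 (add S):
            ○ open, literals {Q=0, S=1}.
0 branches closed, 6 open.
Each open branch fixes some atoms; the unmentioned ones are free. Counting distinct full assignments: branch {P=1, T=1, U=0} (S, Q, R) contributes 8 new; branch {R=1} (P, U, S, Q, T) contributes 28 new; branch {Q=0, S=0} (P, U, T, R) contributes 7 new; branch {P=1, Q=0} (U, S, T, R) contributes 3 new; branch {Q=0, T=1} (P, U, S, R) contributes 2 new; branch {Q=0, S=1} (P, U, T, R) contributes 2 new. Total: 50.

50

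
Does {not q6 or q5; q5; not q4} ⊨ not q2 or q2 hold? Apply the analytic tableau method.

Initial set: {(not q6 or q5); q5; not q4; not (not q2 or q2)}.
not (not q2 or q2): α-rule — add not not q2, not q2.
× closes — contains both q2 and not q2.
All 1 branch closes.
Every branch closed, so the premises entail the conclusion.

Yes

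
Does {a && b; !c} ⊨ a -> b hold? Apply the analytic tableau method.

Yes

Initial set: {(a && b); !c; !(a -> b)}.
(a && b): α-rule — add a, b.
!(a -> b): α-rule — add a, !b.
× closes — contains both b and !b.
All 1 branch closes.
Every branch closed, so the premises entail the conclusion.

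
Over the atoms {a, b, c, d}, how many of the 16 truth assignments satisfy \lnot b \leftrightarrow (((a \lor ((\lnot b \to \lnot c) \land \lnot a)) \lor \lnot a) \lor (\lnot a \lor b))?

8

Initial set: {T (\lnot b \leftrightarrow (((a \lor ((\lnot b \to \lnot c) \land \lnot a)) \lor \lnot a) \lor (\lnot a \lor b)))}.
T (\lnot b \leftrightarrow (((a \lor ((\lnot b \to \lnot c) \land \lnot a)) \lor \lnot a) \lor (\lnot a \lor b))): β-rule — branch into T \lnot b, T (((a \lor ((\lnot b \to \lnot c) \land \lnot a)) \lor \lnot a) \lor (\lnot a \lor b))  //  F \lnot b, F (((a \lor ((\lnot b \to \lnot c) \land \lnot a)) \lor \lnot a) \lor (\lnot a \lor b)).
  branch 1 (add T \lnot b, T (((a \lor ((\lnot b \to \lnot c) \land \lnot a)) \lor \lnot a) \lor (\lnot a \lor b))):
    T (((a \lor ((\lnot b \to \lnot c) \land \lnot a)) \lor \lnot a) \lor (\lnot a \lor b)): β-rule — branch into T ((a \lor ((\lnot b \to \lnot c) \land \lnot a)) \lor \lnot a)  //  T (\lnot a \lor b).
      branch 1.1 (add T ((a \lor ((\lnot b \to \lnot c) \land \lnot a)) \lor \lnot a)):
        T ((a \lor ((\lnot b \to \lnot c) \land \lnot a)) \lor \lnot a): β-rule — branch into T (a \lor ((\lnot b \to \lnot c) \land \lnot a))  //  T \lnot a.
          branch 1.1.1 (add T (a \lor ((\lnot b \to \lnot c) \land \lnot a))):
            T (a \lor ((\lnot b \to \lnot c) \land \lnot a)): β-rule — branch into T a  //  T ((\lnot b \to \lnot c) \land \lnot a).
              branch 1.1.1.1 (add T a):
                ○ open, literals {a=T, b=F}.
              branch 1.1.1.2 (add T ((\lnot b \to \lnot c) \land \lnot a)):
                T ((\lnot b \to \lnot c) \land \lnot a): α-rule — add T (\lnot b \to \lnot c), T \lnot a.
                T (\lnot b \to \lnot c): β-rule — branch into F \lnot b  //  T \lnot c.
                  branch 1.1.1.2.1 (add F \lnot b):
                    × closes — contains both b and \lnot b.
                  branch 1.1.1.2.2 (add T \lnot c):
                    ○ open, literals {a=F, b=F, c=F}.
          branch 1.1.2 (add T \lnot a):
            ○ open, literals {a=F, b=F}.
      branch 1.2 (add T (\lnot a \lor b)):
        T (\lnot a \lor b): β-rule — branch into T \lnot a  //  T b.
          branch 1.2.1 (add T \lnot a):
            ○ open, literals {a=F, b=F}.
          branch 1.2.2 (add T b):
            × closes — contains both b and \lnot b.
  branch 2 (add F \lnot b, F (((a \lor ((\lnot b \to \lnot c) \land \lnot a)) \lor \lnot a) \lor (\lnot a \lor b))):
    F (((a \lor ((\lnot b \to \lnot c) \land \lnot a)) \lor \lnot a) \lor (\lnot a \lor b)): α-rule — add F ((a \lor ((\lnot b \to \lnot c) \land \lnot a)) \lor \lnot a), F (\lnot a \lor b).
    F ((a \lor ((\lnot b \to \lnot c) \land \lnot a)) \lor \lnot a): α-rule — add F (a \lor ((\lnot b \to \lnot c) \land \lnot a)), F \lnot a.
    F (\lnot a \lor b): α-rule — add F \lnot a, F b.
    × closes — contains both b and \lnot b.
3 branches closed, 4 open.
Each open branch fixes some atoms; the unmentioned ones are free. Counting distinct full assignments: branch {a=T, b=F} (c, d) contributes 4 new; branch {a=F, b=F, c=F} (d) contributes 2 new; branch {a=F, b=F} (c, d) contributes 2 new; branch {a=F, b=F} (c, d) contributes 0 new. Total: 8.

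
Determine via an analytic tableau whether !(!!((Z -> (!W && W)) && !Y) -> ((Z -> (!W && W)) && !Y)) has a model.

Initial set: {!(!!((Z -> (!W && W)) && !Y) -> ((Z -> (!W && W)) && !Y))}.
!(!!((Z -> (!W && W)) && !Y) -> ((Z -> (!W && W)) && !Y)): α-rule — add !!((Z -> (!W && W)) && !Y), !((Z -> (!W && W)) && !Y).
!!((Z -> (!W && W)) && !Y): drop double negation, giving ((Z -> (!W && W)) && !Y).
((Z -> (!W && W)) && !Y): α-rule — add (Z -> (!W && W)), !Y.
!((Z -> (!W && W)) && !Y): β-rule — branch into !(Z -> (!W && W))  //  !!Y.
  branch 1 (add !(Z -> (!W && W))):
    !(Z -> (!W && W)): α-rule — add Z, !(!W && W).
    (Z -> (!W && W)): β-rule — branch into !Z  //  (!W && W).
      branch 1.1 (add !Z):
        × closes — contains both Z and !Z.
      branch 1.2 (add (!W && W)):
        (!W && W): α-rule — add !W, W.
        × closes — contains both W and !W.
  branch 2 (add !!Y):
    × closes — contains both Y and !Y.
All 3 branches close.
Every branch closed; the formula is unsatisfiable.

Unsatisfiable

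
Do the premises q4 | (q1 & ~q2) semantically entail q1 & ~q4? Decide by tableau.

Initial set: {(q4 | (q1 & ~q2)); ~(q1 & ~q4)}.
(q4 | (q1 & ~q2)): β-rule — branch into q4  //  (q1 & ~q2).
  branch 1 (add q4):
    ~(q1 & ~q4): β-rule — branch into ~q1  //  ~~q4.
      branch 1.1 (add ~q1):
        ○ open, literals {q1=false, q4=true}.
      branch 1.2 (add ~~q4):
        ○ open, literals {q4=true}.
  branch 2 (add (q1 & ~q2)):
    (q1 & ~q2): α-rule — add q1, ~q2.
    ~(q1 & ~q4): β-rule — branch into ~q1  //  ~~q4.
      branch 2.1 (add ~q1):
        × closes — contains both q1 and ~q1.
      branch 2.2 (add ~~q4):
        ○ open, literals {q1=true, q2=false, q4=true}.
1 branch closed, 3 open.
An open branch gives a countermodel: q1=false, q4=true (unmentioned atoms arbitrary); the premises hold there but the conclusion fails.

No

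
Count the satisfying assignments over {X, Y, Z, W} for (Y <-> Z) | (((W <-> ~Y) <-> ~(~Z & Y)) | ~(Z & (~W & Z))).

14

Initial set: {((Y <-> Z) | (((W <-> ~Y) <-> ~(~Z & Y)) | ~(Z & (~W & Z))))}.
((Y <-> Z) | (((W <-> ~Y) <-> ~(~Z & Y)) | ~(Z & (~W & Z)))): β-rule — branch into (Y <-> Z)  //  (((W <-> ~Y) <-> ~(~Z & Y)) | ~(Z & (~W & Z))).
  branch 1 (add (Y <-> Z)):
    (Y <-> Z): β-rule — branch into Y, Z  //  ~Y, ~Z.
      branch 1.1 (add Y, Z):
        ○ open, literals {Y=T, Z=T}.
      branch 1.2 (add ~Y, ~Z):
        ○ open, literals {Y=F, Z=F}.
  branch 2 (add (((W <-> ~Y) <-> ~(~Z & Y)) | ~(Z & (~W & Z)))):
    (((W <-> ~Y) <-> ~(~Z & Y)) | ~(Z & (~W & Z))): β-rule — branch into ((W <-> ~Y) <-> ~(~Z & Y))  //  ~(Z & (~W & Z)).
      branch 2.1 (add ((W <-> ~Y) <-> ~(~Z & Y))):
        ((W <-> ~Y) <-> ~(~Z & Y)): β-rule — branch into (W <-> ~Y), ~(~Z & Y)  //  ~(W <-> ~Y), ~~(~Z & Y).
          branch 2.1.1 (add (W <-> ~Y), ~(~Z & Y)):
            (W <-> ~Y): β-rule — branch into W, ~Y  //  ~W, ~~Y.
              branch 2.1.1.1 (add W, ~Y):
                ~(~Z & Y): β-rule — branch into ~~Z  //  ~Y.
                  branch 2.1.1.1.1 (add ~~Z):
                    ○ open, literals {W=T, Y=F, Z=T}.
                  branch 2.1.1.1.2 (add ~Y):
                    ○ open, literals {W=T, Y=F}.
              branch 2.1.1.2 (add ~W, ~~Y):
                ~(~Z & Y): β-rule — branch into ~~Z  //  ~Y.
                  branch 2.1.1.2.1 (add ~~Z):
                    ○ open, literals {W=F, Y=T, Z=T}.
                  branch 2.1.1.2.2 (add ~Y):
                    × closes — contains both Y and ~Y.
          branch 2.1.2 (add ~(W <-> ~Y), ~~(~Z & Y)):
            ~~(~Z & Y): α-rule — add ~Z, Y.
            ~(W <-> ~Y): β-rule — branch into W, ~~Y  //  ~W, ~Y.
              branch 2.1.2.1 (add W, ~~Y):
                ○ open, literals {W=T, Y=T, Z=F}.
              branch 2.1.2.2 (add ~W, ~Y):
                × closes — contains both Y and ~Y.
      branch 2.2 (add ~(Z & (~W & Z))):
        ~(Z & (~W & Z)): β-rule — branch into ~Z  //  ~(~W & Z).
          branch 2.2.1 (add ~Z):
            ○ open, literals {Z=F}.
          branch 2.2.2 (add ~(~W & Z)):
            ~(~W & Z): β-rule — branch into ~~W  //  ~Z.
              branch 2.2.2.1 (add ~~W):
                ○ open, literals {W=T}.
              branch 2.2.2.2 (add ~Z):
                ○ open, literals {Z=F}.
2 branches closed, 9 open.
Each open branch fixes some atoms; the unmentioned ones are free. Counting distinct full assignments: branch {Y=T, Z=T} (X, W) contributes 4 new; branch {Y=F, Z=F} (X, W) contributes 4 new; branch {W=T, Y=F, Z=T} (X) contributes 2 new; branch {W=T, Y=F} (X, Z) contributes 0 new; branch {W=F, Y=T, Z=T} (X) contributes 0 new; branch {W=T, Y=T, Z=F} (X) contributes 2 new; branch {Z=F} (X, Y, W) contributes 2 new; branch {W=T} (X, Y, Z) contributes 0 new; branch {Z=F} (X, Y, W) contributes 0 new. Total: 14.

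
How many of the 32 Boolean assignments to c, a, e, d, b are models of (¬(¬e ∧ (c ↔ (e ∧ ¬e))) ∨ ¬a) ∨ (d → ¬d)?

Initial set: {((¬(¬e ∧ (c ↔ (e ∧ ¬e))) ∨ ¬a) ∨ (d → ¬d))}.
((¬(¬e ∧ (c ↔ (e ∧ ¬e))) ∨ ¬a) ∨ (d → ¬d)): β-rule — branch into (¬(¬e ∧ (c ↔ (e ∧ ¬e))) ∨ ¬a)  //  (d → ¬d).
  branch 1 (add (¬(¬e ∧ (c ↔ (e ∧ ¬e))) ∨ ¬a)):
    (¬(¬e ∧ (c ↔ (e ∧ ¬e))) ∨ ¬a): β-rule — branch into ¬(¬e ∧ (c ↔ (e ∧ ¬e)))  //  ¬a.
      branch 1.1 (add ¬(¬e ∧ (c ↔ (e ∧ ¬e)))):
        ¬(¬e ∧ (c ↔ (e ∧ ¬e))): β-rule — branch into ¬¬e  //  ¬(c ↔ (e ∧ ¬e)).
          branch 1.1.1 (add ¬¬e):
            ○ open, literals {e=1}.
          branch 1.1.2 (add ¬(c ↔ (e ∧ ¬e))):
            ¬(c ↔ (e ∧ ¬e)): β-rule — branch into c, ¬(e ∧ ¬e)  //  ¬c, (e ∧ ¬e).
              branch 1.1.2.1 (add c, ¬(e ∧ ¬e)):
                ¬(e ∧ ¬e): β-rule — branch into ¬e  //  ¬¬e.
                  branch 1.1.2.1.1 (add ¬e):
                    ○ open, literals {c=1, e=0}.
                  branch 1.1.2.1.2 (add ¬¬e):
                    ○ open, literals {c=1, e=1}.
              branch 1.1.2.2 (add ¬c, (e ∧ ¬e)):
                (e ∧ ¬e): α-rule — add e, ¬e.
                × closes — contains both e and ¬e.
      branch 1.2 (add ¬a):
        ○ open, literals {a=0}.
  branch 2 (add (d → ¬d)):
    (d → ¬d): β-rule — branch into ¬d  //  ¬d.
      branch 2.1 (add ¬d):
        ○ open, literals {d=0}.
      branch 2.2 (add ¬d):
        ○ open, literals {d=0}.
1 branch closed, 6 open.
Each open branch fixes some atoms; the unmentioned ones are free. Counting distinct full assignments: branch {e=1} (c, a, d, b) contributes 16 new; branch {c=1, e=0} (a, d, b) contributes 8 new; branch {c=1, e=1} (a, d, b) contributes 0 new; branch {a=0} (c, e, d, b) contributes 4 new; branch {d=0} (c, a, e, b) contributes 2 new; branch {d=0} (c, a, e, b) contributes 0 new. Total: 30.

30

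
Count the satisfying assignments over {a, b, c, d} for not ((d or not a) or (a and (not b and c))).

3

Initial set: {not ((d or not a) or (a and (not b and c)))}.
not ((d or not a) or (a and (not b and c))): α-rule — add not (d or not a), not (a and (not b and c)).
not (d or not a): α-rule — add not d, not not a.
not (a and (not b and c)): β-rule — branch into not a  //  not (not b and c).
  branch 1 (add not a):
    × closes — contains both a and not a.
  branch 2 (add not (not b and c)):
    not (not b and c): β-rule — branch into not not b  //  not c.
      branch 2.1 (add not not b):
        ○ open, literals {a=true, b=true, d=false}.
      branch 2.2 (add not c):
        ○ open, literals {a=true, c=false, d=false}.
1 branch closed, 2 open.
Each open branch fixes some atoms; the unmentioned ones are free. Counting distinct full assignments: branch {a=true, b=true, d=false} (c) contributes 2 new; branch {a=true, c=false, d=false} (b) contributes 1 new. Total: 3.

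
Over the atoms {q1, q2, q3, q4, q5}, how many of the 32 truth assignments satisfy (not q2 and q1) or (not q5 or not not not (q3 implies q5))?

Initial set: {T ((not q2 and q1) or (not q5 or not not not (q3 implies q5)))}.
T ((not q2 and q1) or (not q5 or not not not (q3 implies q5))): β-rule — branch into T (not q2 and q1)  //  T (not q5 or not not not (q3 implies q5)).
  branch 1 (add T (not q2 and q1)):
    T (not q2 and q1): α-rule — add T not q2, T q1.
    ○ open, literals {q1=1, q2=0}.
  branch 2 (add T (not q5 or not not not (q3 implies q5))):
    T (not q5 or not not not (q3 implies q5)): β-rule — branch into T not q5  //  T not not not (q3 implies q5).
      branch 2.1 (add T not q5):
        ○ open, literals {q5=0}.
      branch 2.2 (add T not not not (q3 implies q5)):
        T not not not (q3 implies q5): drop double negation, giving T not (q3 implies q5).
        T not (q3 implies q5): α-rule — add T q3, F q5.
        ○ open, literals {q3=1, q5=0}.
0 branches closed, 3 open.
Each open branch fixes some atoms; the unmentioned ones are free. Counting distinct full assignments: branch {q1=1, q2=0} (q3, q4, q5) contributes 8 new; branch {q5=0} (q1, q2, q3, q4) contributes 12 new; branch {q3=1, q5=0} (q1, q2, q4) contributes 0 new. Total: 20.

20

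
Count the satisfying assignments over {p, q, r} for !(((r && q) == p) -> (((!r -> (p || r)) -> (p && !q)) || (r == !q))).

Initial set: {!(((r && q) == p) -> (((!r -> (p || r)) -> (p && !q)) || (r == !q)))}.
!(((r && q) == p) -> (((!r -> (p || r)) -> (p && !q)) || (r == !q))): α-rule — add ((r && q) == p), !(((!r -> (p || r)) -> (p && !q)) || (r == !q)).
!(((!r -> (p || r)) -> (p && !q)) || (r == !q)): α-rule — add !((!r -> (p || r)) -> (p && !q)), !(r == !q).
!((!r -> (p || r)) -> (p && !q)): α-rule — add (!r -> (p || r)), !(p && !q).
((r && q) == p): β-rule — branch into (r && q), p  //  !(r && q), !p.
  branch 1 (add (r && q), p):
    (r && q): α-rule — add r, q.
    !(r == !q): β-rule — branch into r, !!q  //  !r, !q.
      branch 1.1 (add r, !!q):
        (!r -> (p || r)): β-rule — branch into !!r  //  (p || r).
          branch 1.1.1 (add !!r):
            !(p && !q): β-rule — branch into !p  //  !!q.
              branch 1.1.1.1 (add !p):
                × closes — contains both p and !p.
              branch 1.1.1.2 (add !!q):
                ○ open, literals {p=T, q=T, r=T}.
          branch 1.1.2 (add (p || r)):
            !(p && !q): β-rule — branch into !p  //  !!q.
              branch 1.1.2.1 (add !p):
                × closes — contains both p and !p.
              branch 1.1.2.2 (add !!q):
                (p || r): β-rule — branch into p  //  r.
                  branch 1.1.2.2.1 (add p):
                    ○ open, literals {p=T, q=T, r=T}.
                  branch 1.1.2.2.2 (add r):
                    ○ open, literals {p=T, q=T, r=T}.
      branch 1.2 (add !r, !q):
        × closes — contains both r and !r.
  branch 2 (add !(r && q), !p):
    !(r == !q): β-rule — branch into r, !!q  //  !r, !q.
      branch 2.1 (add r, !!q):
        (!r -> (p || r)): β-rule — branch into !!r  //  (p || r).
          branch 2.1.1 (add !!r):
            !(p && !q): β-rule — branch into !p  //  !!q.
              branch 2.1.1.1 (add !p):
                !(r && q): β-rule — branch into !r  //  !q.
                  branch 2.1.1.1.1 (add !r):
                    × closes — contains both r and !r.
                  branch 2.1.1.1.2 (add !q):
                    × closes — contains both q and !q.
              branch 2.1.1.2 (add !!q):
                !(r && q): β-rule — branch into !r  //  !q.
                  branch 2.1.1.2.1 (add !r):
                    × closes — contains both r and !r.
                  branch 2.1.1.2.2 (add !q):
                    × closes — contains both q and !q.
          branch 2.1.2 (add (p || r)):
            !(p && !q): β-rule — branch into !p  //  !!q.
              branch 2.1.2.1 (add !p):
                !(r && q): β-rule — branch into !r  //  !q.
                  branch 2.1.2.1.1 (add !r):
                    × closes — contains both r and !r.
                  branch 2.1.2.1.2 (add !q):
                    × closes — contains both q and !q.
              branch 2.1.2.2 (add !!q):
                !(r && q): β-rule — branch into !r  //  !q.
                  branch 2.1.2.2.1 (add !r):
                    × closes — contains both r and !r.
                  branch 2.1.2.2.2 (add !q):
                    × closes — contains both q and !q.
      branch 2.2 (add !r, !q):
        (!r -> (p || r)): β-rule — branch into !!r  //  (p || r).
          branch 2.2.1 (add !!r):
            × closes — contains both r and !r.
          branch 2.2.2 (add (p || r)):
            !(p && !q): β-rule — branch into !p  //  !!q.
              branch 2.2.2.1 (add !p):
                !(r && q): β-rule — branch into !r  //  !q.
                  branch 2.2.2.1.1 (add !r):
                    (p || r): β-rule — branch into p  //  r.
                      branch 2.2.2.1.1.1 (add p):
                        × closes — contains both p and !p.
                      branch 2.2.2.1.1.2 (add r):
                        × closes — contains both r and !r.
                  branch 2.2.2.1.2 (add !q):
                    (p || r): β-rule — branch into p  //  r.
                      branch 2.2.2.1.2.1 (add p):
                        × closes — contains both p and !p.
                      branch 2.2.2.1.2.2 (add r):
                        × closes — contains both r and !r.
              branch 2.2.2.2 (add !!q):
                × closes — contains both q and !q.
17 branches closed, 3 open.
Each open branch fixes some atoms; the unmentioned ones are free. Counting distinct full assignments: branch {p=T, q=T, r=T} (none free) contributes 1 new; branch {p=T, q=T, r=T} (none free) contributes 0 new; branch {p=T, q=T, r=T} (none free) contributes 0 new. Total: 1.

1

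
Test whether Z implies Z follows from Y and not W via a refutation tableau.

Yes

Initial set: {(Y and not W); not (Z implies Z)}.
(Y and not W): α-rule — add Y, not W.
not (Z implies Z): α-rule — add Z, not Z.
× closes — contains both Z and not Z.
All 1 branch closes.
Every branch closed, so the premises entail the conclusion.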